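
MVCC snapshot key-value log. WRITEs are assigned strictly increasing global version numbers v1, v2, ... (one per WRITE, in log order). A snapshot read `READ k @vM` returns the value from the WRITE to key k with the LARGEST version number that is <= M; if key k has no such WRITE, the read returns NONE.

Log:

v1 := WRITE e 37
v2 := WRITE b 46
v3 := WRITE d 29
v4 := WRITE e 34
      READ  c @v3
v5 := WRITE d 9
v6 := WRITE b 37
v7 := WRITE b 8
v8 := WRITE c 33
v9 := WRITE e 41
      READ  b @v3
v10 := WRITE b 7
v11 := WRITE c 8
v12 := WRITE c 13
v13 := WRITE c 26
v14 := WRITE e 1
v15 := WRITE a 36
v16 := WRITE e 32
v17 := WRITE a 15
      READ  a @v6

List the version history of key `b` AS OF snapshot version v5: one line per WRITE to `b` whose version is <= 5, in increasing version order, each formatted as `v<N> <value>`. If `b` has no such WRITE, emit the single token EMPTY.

Answer: v2 46

Derivation:
Scan writes for key=b with version <= 5:
  v1 WRITE e 37 -> skip
  v2 WRITE b 46 -> keep
  v3 WRITE d 29 -> skip
  v4 WRITE e 34 -> skip
  v5 WRITE d 9 -> skip
  v6 WRITE b 37 -> drop (> snap)
  v7 WRITE b 8 -> drop (> snap)
  v8 WRITE c 33 -> skip
  v9 WRITE e 41 -> skip
  v10 WRITE b 7 -> drop (> snap)
  v11 WRITE c 8 -> skip
  v12 WRITE c 13 -> skip
  v13 WRITE c 26 -> skip
  v14 WRITE e 1 -> skip
  v15 WRITE a 36 -> skip
  v16 WRITE e 32 -> skip
  v17 WRITE a 15 -> skip
Collected: [(2, 46)]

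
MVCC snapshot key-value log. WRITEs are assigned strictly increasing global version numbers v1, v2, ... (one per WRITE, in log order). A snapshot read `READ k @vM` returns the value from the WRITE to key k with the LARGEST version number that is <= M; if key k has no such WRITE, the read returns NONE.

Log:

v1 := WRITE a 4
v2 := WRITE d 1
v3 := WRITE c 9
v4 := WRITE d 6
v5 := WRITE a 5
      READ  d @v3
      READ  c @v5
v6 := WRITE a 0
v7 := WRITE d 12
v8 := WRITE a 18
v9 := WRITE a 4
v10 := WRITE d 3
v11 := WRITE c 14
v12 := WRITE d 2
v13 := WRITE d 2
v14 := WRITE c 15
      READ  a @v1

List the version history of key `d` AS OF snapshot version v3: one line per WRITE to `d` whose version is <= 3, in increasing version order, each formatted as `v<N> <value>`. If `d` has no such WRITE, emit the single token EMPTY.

Scan writes for key=d with version <= 3:
  v1 WRITE a 4 -> skip
  v2 WRITE d 1 -> keep
  v3 WRITE c 9 -> skip
  v4 WRITE d 6 -> drop (> snap)
  v5 WRITE a 5 -> skip
  v6 WRITE a 0 -> skip
  v7 WRITE d 12 -> drop (> snap)
  v8 WRITE a 18 -> skip
  v9 WRITE a 4 -> skip
  v10 WRITE d 3 -> drop (> snap)
  v11 WRITE c 14 -> skip
  v12 WRITE d 2 -> drop (> snap)
  v13 WRITE d 2 -> drop (> snap)
  v14 WRITE c 15 -> skip
Collected: [(2, 1)]

Answer: v2 1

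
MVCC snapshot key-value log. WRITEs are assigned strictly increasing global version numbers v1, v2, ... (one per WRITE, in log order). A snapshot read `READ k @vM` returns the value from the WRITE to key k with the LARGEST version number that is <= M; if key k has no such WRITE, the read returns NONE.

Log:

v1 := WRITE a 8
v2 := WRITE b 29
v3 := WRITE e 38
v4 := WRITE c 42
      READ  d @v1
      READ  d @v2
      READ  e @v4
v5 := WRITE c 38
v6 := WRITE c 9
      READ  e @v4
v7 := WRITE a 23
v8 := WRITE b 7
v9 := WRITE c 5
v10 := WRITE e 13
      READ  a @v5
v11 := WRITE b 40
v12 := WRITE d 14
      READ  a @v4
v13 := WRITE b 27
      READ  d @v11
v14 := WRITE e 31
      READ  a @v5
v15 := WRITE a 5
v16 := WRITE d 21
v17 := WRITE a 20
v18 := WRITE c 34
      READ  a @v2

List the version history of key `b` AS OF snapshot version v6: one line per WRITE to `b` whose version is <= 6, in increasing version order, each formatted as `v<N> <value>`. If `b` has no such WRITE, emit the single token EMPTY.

Scan writes for key=b with version <= 6:
  v1 WRITE a 8 -> skip
  v2 WRITE b 29 -> keep
  v3 WRITE e 38 -> skip
  v4 WRITE c 42 -> skip
  v5 WRITE c 38 -> skip
  v6 WRITE c 9 -> skip
  v7 WRITE a 23 -> skip
  v8 WRITE b 7 -> drop (> snap)
  v9 WRITE c 5 -> skip
  v10 WRITE e 13 -> skip
  v11 WRITE b 40 -> drop (> snap)
  v12 WRITE d 14 -> skip
  v13 WRITE b 27 -> drop (> snap)
  v14 WRITE e 31 -> skip
  v15 WRITE a 5 -> skip
  v16 WRITE d 21 -> skip
  v17 WRITE a 20 -> skip
  v18 WRITE c 34 -> skip
Collected: [(2, 29)]

Answer: v2 29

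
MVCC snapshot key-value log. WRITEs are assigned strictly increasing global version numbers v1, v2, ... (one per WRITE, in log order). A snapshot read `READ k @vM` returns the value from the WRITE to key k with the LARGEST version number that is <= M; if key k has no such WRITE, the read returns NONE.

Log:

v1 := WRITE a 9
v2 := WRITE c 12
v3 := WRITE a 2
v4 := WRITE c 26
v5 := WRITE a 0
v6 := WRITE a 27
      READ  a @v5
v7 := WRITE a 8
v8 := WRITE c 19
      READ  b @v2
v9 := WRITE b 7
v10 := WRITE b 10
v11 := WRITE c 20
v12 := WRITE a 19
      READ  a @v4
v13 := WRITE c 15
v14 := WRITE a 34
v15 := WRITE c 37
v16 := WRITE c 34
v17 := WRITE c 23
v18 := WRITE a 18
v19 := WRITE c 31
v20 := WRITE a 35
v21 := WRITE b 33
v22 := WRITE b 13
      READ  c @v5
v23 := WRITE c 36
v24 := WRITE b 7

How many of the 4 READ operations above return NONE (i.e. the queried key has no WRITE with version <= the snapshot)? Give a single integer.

v1: WRITE a=9  (a history now [(1, 9)])
v2: WRITE c=12  (c history now [(2, 12)])
v3: WRITE a=2  (a history now [(1, 9), (3, 2)])
v4: WRITE c=26  (c history now [(2, 12), (4, 26)])
v5: WRITE a=0  (a history now [(1, 9), (3, 2), (5, 0)])
v6: WRITE a=27  (a history now [(1, 9), (3, 2), (5, 0), (6, 27)])
READ a @v5: history=[(1, 9), (3, 2), (5, 0), (6, 27)] -> pick v5 -> 0
v7: WRITE a=8  (a history now [(1, 9), (3, 2), (5, 0), (6, 27), (7, 8)])
v8: WRITE c=19  (c history now [(2, 12), (4, 26), (8, 19)])
READ b @v2: history=[] -> no version <= 2 -> NONE
v9: WRITE b=7  (b history now [(9, 7)])
v10: WRITE b=10  (b history now [(9, 7), (10, 10)])
v11: WRITE c=20  (c history now [(2, 12), (4, 26), (8, 19), (11, 20)])
v12: WRITE a=19  (a history now [(1, 9), (3, 2), (5, 0), (6, 27), (7, 8), (12, 19)])
READ a @v4: history=[(1, 9), (3, 2), (5, 0), (6, 27), (7, 8), (12, 19)] -> pick v3 -> 2
v13: WRITE c=15  (c history now [(2, 12), (4, 26), (8, 19), (11, 20), (13, 15)])
v14: WRITE a=34  (a history now [(1, 9), (3, 2), (5, 0), (6, 27), (7, 8), (12, 19), (14, 34)])
v15: WRITE c=37  (c history now [(2, 12), (4, 26), (8, 19), (11, 20), (13, 15), (15, 37)])
v16: WRITE c=34  (c history now [(2, 12), (4, 26), (8, 19), (11, 20), (13, 15), (15, 37), (16, 34)])
v17: WRITE c=23  (c history now [(2, 12), (4, 26), (8, 19), (11, 20), (13, 15), (15, 37), (16, 34), (17, 23)])
v18: WRITE a=18  (a history now [(1, 9), (3, 2), (5, 0), (6, 27), (7, 8), (12, 19), (14, 34), (18, 18)])
v19: WRITE c=31  (c history now [(2, 12), (4, 26), (8, 19), (11, 20), (13, 15), (15, 37), (16, 34), (17, 23), (19, 31)])
v20: WRITE a=35  (a history now [(1, 9), (3, 2), (5, 0), (6, 27), (7, 8), (12, 19), (14, 34), (18, 18), (20, 35)])
v21: WRITE b=33  (b history now [(9, 7), (10, 10), (21, 33)])
v22: WRITE b=13  (b history now [(9, 7), (10, 10), (21, 33), (22, 13)])
READ c @v5: history=[(2, 12), (4, 26), (8, 19), (11, 20), (13, 15), (15, 37), (16, 34), (17, 23), (19, 31)] -> pick v4 -> 26
v23: WRITE c=36  (c history now [(2, 12), (4, 26), (8, 19), (11, 20), (13, 15), (15, 37), (16, 34), (17, 23), (19, 31), (23, 36)])
v24: WRITE b=7  (b history now [(9, 7), (10, 10), (21, 33), (22, 13), (24, 7)])
Read results in order: ['0', 'NONE', '2', '26']
NONE count = 1

Answer: 1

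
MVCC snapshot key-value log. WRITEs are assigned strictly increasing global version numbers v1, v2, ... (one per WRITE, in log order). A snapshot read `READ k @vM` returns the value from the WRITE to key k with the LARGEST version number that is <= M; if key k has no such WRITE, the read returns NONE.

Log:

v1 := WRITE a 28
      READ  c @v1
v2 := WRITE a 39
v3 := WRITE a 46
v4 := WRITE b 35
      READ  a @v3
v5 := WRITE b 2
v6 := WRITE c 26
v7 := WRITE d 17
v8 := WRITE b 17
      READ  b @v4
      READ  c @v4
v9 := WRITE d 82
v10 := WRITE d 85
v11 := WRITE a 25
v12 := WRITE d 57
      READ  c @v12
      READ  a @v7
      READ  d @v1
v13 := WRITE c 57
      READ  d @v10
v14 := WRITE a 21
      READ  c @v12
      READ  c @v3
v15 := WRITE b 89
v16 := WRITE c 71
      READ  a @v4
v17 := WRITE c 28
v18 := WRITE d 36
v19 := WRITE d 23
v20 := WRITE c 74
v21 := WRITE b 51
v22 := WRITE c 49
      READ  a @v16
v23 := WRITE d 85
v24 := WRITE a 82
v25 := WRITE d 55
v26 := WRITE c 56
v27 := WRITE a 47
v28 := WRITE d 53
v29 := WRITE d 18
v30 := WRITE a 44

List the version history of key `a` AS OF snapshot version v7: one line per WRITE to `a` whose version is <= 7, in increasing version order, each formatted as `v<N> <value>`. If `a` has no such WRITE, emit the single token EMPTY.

Scan writes for key=a with version <= 7:
  v1 WRITE a 28 -> keep
  v2 WRITE a 39 -> keep
  v3 WRITE a 46 -> keep
  v4 WRITE b 35 -> skip
  v5 WRITE b 2 -> skip
  v6 WRITE c 26 -> skip
  v7 WRITE d 17 -> skip
  v8 WRITE b 17 -> skip
  v9 WRITE d 82 -> skip
  v10 WRITE d 85 -> skip
  v11 WRITE a 25 -> drop (> snap)
  v12 WRITE d 57 -> skip
  v13 WRITE c 57 -> skip
  v14 WRITE a 21 -> drop (> snap)
  v15 WRITE b 89 -> skip
  v16 WRITE c 71 -> skip
  v17 WRITE c 28 -> skip
  v18 WRITE d 36 -> skip
  v19 WRITE d 23 -> skip
  v20 WRITE c 74 -> skip
  v21 WRITE b 51 -> skip
  v22 WRITE c 49 -> skip
  v23 WRITE d 85 -> skip
  v24 WRITE a 82 -> drop (> snap)
  v25 WRITE d 55 -> skip
  v26 WRITE c 56 -> skip
  v27 WRITE a 47 -> drop (> snap)
  v28 WRITE d 53 -> skip
  v29 WRITE d 18 -> skip
  v30 WRITE a 44 -> drop (> snap)
Collected: [(1, 28), (2, 39), (3, 46)]

Answer: v1 28
v2 39
v3 46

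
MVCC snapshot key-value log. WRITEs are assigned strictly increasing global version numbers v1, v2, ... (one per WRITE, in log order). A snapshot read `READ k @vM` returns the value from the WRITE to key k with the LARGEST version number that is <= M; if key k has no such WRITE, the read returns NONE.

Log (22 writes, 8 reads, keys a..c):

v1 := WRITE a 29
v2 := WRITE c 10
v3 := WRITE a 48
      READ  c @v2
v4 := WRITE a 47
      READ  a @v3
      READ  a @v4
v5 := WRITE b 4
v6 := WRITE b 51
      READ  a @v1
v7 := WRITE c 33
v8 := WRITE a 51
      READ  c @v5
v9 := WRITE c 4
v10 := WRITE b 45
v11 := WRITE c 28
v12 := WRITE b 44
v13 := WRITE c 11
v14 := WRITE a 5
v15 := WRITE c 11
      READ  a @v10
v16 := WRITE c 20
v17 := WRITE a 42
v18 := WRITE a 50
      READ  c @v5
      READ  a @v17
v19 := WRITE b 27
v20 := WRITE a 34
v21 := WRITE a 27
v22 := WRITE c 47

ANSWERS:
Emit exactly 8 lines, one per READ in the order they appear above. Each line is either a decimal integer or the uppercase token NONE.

v1: WRITE a=29  (a history now [(1, 29)])
v2: WRITE c=10  (c history now [(2, 10)])
v3: WRITE a=48  (a history now [(1, 29), (3, 48)])
READ c @v2: history=[(2, 10)] -> pick v2 -> 10
v4: WRITE a=47  (a history now [(1, 29), (3, 48), (4, 47)])
READ a @v3: history=[(1, 29), (3, 48), (4, 47)] -> pick v3 -> 48
READ a @v4: history=[(1, 29), (3, 48), (4, 47)] -> pick v4 -> 47
v5: WRITE b=4  (b history now [(5, 4)])
v6: WRITE b=51  (b history now [(5, 4), (6, 51)])
READ a @v1: history=[(1, 29), (3, 48), (4, 47)] -> pick v1 -> 29
v7: WRITE c=33  (c history now [(2, 10), (7, 33)])
v8: WRITE a=51  (a history now [(1, 29), (3, 48), (4, 47), (8, 51)])
READ c @v5: history=[(2, 10), (7, 33)] -> pick v2 -> 10
v9: WRITE c=4  (c history now [(2, 10), (7, 33), (9, 4)])
v10: WRITE b=45  (b history now [(5, 4), (6, 51), (10, 45)])
v11: WRITE c=28  (c history now [(2, 10), (7, 33), (9, 4), (11, 28)])
v12: WRITE b=44  (b history now [(5, 4), (6, 51), (10, 45), (12, 44)])
v13: WRITE c=11  (c history now [(2, 10), (7, 33), (9, 4), (11, 28), (13, 11)])
v14: WRITE a=5  (a history now [(1, 29), (3, 48), (4, 47), (8, 51), (14, 5)])
v15: WRITE c=11  (c history now [(2, 10), (7, 33), (9, 4), (11, 28), (13, 11), (15, 11)])
READ a @v10: history=[(1, 29), (3, 48), (4, 47), (8, 51), (14, 5)] -> pick v8 -> 51
v16: WRITE c=20  (c history now [(2, 10), (7, 33), (9, 4), (11, 28), (13, 11), (15, 11), (16, 20)])
v17: WRITE a=42  (a history now [(1, 29), (3, 48), (4, 47), (8, 51), (14, 5), (17, 42)])
v18: WRITE a=50  (a history now [(1, 29), (3, 48), (4, 47), (8, 51), (14, 5), (17, 42), (18, 50)])
READ c @v5: history=[(2, 10), (7, 33), (9, 4), (11, 28), (13, 11), (15, 11), (16, 20)] -> pick v2 -> 10
READ a @v17: history=[(1, 29), (3, 48), (4, 47), (8, 51), (14, 5), (17, 42), (18, 50)] -> pick v17 -> 42
v19: WRITE b=27  (b history now [(5, 4), (6, 51), (10, 45), (12, 44), (19, 27)])
v20: WRITE a=34  (a history now [(1, 29), (3, 48), (4, 47), (8, 51), (14, 5), (17, 42), (18, 50), (20, 34)])
v21: WRITE a=27  (a history now [(1, 29), (3, 48), (4, 47), (8, 51), (14, 5), (17, 42), (18, 50), (20, 34), (21, 27)])
v22: WRITE c=47  (c history now [(2, 10), (7, 33), (9, 4), (11, 28), (13, 11), (15, 11), (16, 20), (22, 47)])

Answer: 10
48
47
29
10
51
10
42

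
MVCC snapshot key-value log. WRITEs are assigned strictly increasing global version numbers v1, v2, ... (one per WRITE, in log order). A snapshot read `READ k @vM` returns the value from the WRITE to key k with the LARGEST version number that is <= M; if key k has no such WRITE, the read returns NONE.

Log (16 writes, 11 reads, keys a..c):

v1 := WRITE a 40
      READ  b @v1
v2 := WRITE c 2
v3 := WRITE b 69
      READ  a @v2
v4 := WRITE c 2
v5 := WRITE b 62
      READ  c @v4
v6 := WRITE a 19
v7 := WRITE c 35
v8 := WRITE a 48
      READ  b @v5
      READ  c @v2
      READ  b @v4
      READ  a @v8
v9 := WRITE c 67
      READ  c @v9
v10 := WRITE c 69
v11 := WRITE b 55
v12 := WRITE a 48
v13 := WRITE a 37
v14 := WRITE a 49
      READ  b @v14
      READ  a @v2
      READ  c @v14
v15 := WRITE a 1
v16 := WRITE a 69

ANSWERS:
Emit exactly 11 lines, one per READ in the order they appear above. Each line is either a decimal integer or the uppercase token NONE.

Answer: NONE
40
2
62
2
69
48
67
55
40
69

Derivation:
v1: WRITE a=40  (a history now [(1, 40)])
READ b @v1: history=[] -> no version <= 1 -> NONE
v2: WRITE c=2  (c history now [(2, 2)])
v3: WRITE b=69  (b history now [(3, 69)])
READ a @v2: history=[(1, 40)] -> pick v1 -> 40
v4: WRITE c=2  (c history now [(2, 2), (4, 2)])
v5: WRITE b=62  (b history now [(3, 69), (5, 62)])
READ c @v4: history=[(2, 2), (4, 2)] -> pick v4 -> 2
v6: WRITE a=19  (a history now [(1, 40), (6, 19)])
v7: WRITE c=35  (c history now [(2, 2), (4, 2), (7, 35)])
v8: WRITE a=48  (a history now [(1, 40), (6, 19), (8, 48)])
READ b @v5: history=[(3, 69), (5, 62)] -> pick v5 -> 62
READ c @v2: history=[(2, 2), (4, 2), (7, 35)] -> pick v2 -> 2
READ b @v4: history=[(3, 69), (5, 62)] -> pick v3 -> 69
READ a @v8: history=[(1, 40), (6, 19), (8, 48)] -> pick v8 -> 48
v9: WRITE c=67  (c history now [(2, 2), (4, 2), (7, 35), (9, 67)])
READ c @v9: history=[(2, 2), (4, 2), (7, 35), (9, 67)] -> pick v9 -> 67
v10: WRITE c=69  (c history now [(2, 2), (4, 2), (7, 35), (9, 67), (10, 69)])
v11: WRITE b=55  (b history now [(3, 69), (5, 62), (11, 55)])
v12: WRITE a=48  (a history now [(1, 40), (6, 19), (8, 48), (12, 48)])
v13: WRITE a=37  (a history now [(1, 40), (6, 19), (8, 48), (12, 48), (13, 37)])
v14: WRITE a=49  (a history now [(1, 40), (6, 19), (8, 48), (12, 48), (13, 37), (14, 49)])
READ b @v14: history=[(3, 69), (5, 62), (11, 55)] -> pick v11 -> 55
READ a @v2: history=[(1, 40), (6, 19), (8, 48), (12, 48), (13, 37), (14, 49)] -> pick v1 -> 40
READ c @v14: history=[(2, 2), (4, 2), (7, 35), (9, 67), (10, 69)] -> pick v10 -> 69
v15: WRITE a=1  (a history now [(1, 40), (6, 19), (8, 48), (12, 48), (13, 37), (14, 49), (15, 1)])
v16: WRITE a=69  (a history now [(1, 40), (6, 19), (8, 48), (12, 48), (13, 37), (14, 49), (15, 1), (16, 69)])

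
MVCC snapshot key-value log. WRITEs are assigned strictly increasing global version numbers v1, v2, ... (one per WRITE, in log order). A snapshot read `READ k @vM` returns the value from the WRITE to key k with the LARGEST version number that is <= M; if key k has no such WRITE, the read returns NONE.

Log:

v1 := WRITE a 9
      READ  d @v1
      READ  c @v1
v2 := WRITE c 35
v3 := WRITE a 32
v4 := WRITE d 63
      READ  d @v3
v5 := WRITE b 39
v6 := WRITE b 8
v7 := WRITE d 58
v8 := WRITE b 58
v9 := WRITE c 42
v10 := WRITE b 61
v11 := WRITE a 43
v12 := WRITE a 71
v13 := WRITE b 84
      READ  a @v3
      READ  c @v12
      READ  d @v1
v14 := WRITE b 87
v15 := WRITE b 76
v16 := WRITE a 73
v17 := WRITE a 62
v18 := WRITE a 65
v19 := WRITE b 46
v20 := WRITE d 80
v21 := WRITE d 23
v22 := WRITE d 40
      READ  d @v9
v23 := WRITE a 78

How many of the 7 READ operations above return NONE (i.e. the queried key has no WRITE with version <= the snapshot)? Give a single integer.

v1: WRITE a=9  (a history now [(1, 9)])
READ d @v1: history=[] -> no version <= 1 -> NONE
READ c @v1: history=[] -> no version <= 1 -> NONE
v2: WRITE c=35  (c history now [(2, 35)])
v3: WRITE a=32  (a history now [(1, 9), (3, 32)])
v4: WRITE d=63  (d history now [(4, 63)])
READ d @v3: history=[(4, 63)] -> no version <= 3 -> NONE
v5: WRITE b=39  (b history now [(5, 39)])
v6: WRITE b=8  (b history now [(5, 39), (6, 8)])
v7: WRITE d=58  (d history now [(4, 63), (7, 58)])
v8: WRITE b=58  (b history now [(5, 39), (6, 8), (8, 58)])
v9: WRITE c=42  (c history now [(2, 35), (9, 42)])
v10: WRITE b=61  (b history now [(5, 39), (6, 8), (8, 58), (10, 61)])
v11: WRITE a=43  (a history now [(1, 9), (3, 32), (11, 43)])
v12: WRITE a=71  (a history now [(1, 9), (3, 32), (11, 43), (12, 71)])
v13: WRITE b=84  (b history now [(5, 39), (6, 8), (8, 58), (10, 61), (13, 84)])
READ a @v3: history=[(1, 9), (3, 32), (11, 43), (12, 71)] -> pick v3 -> 32
READ c @v12: history=[(2, 35), (9, 42)] -> pick v9 -> 42
READ d @v1: history=[(4, 63), (7, 58)] -> no version <= 1 -> NONE
v14: WRITE b=87  (b history now [(5, 39), (6, 8), (8, 58), (10, 61), (13, 84), (14, 87)])
v15: WRITE b=76  (b history now [(5, 39), (6, 8), (8, 58), (10, 61), (13, 84), (14, 87), (15, 76)])
v16: WRITE a=73  (a history now [(1, 9), (3, 32), (11, 43), (12, 71), (16, 73)])
v17: WRITE a=62  (a history now [(1, 9), (3, 32), (11, 43), (12, 71), (16, 73), (17, 62)])
v18: WRITE a=65  (a history now [(1, 9), (3, 32), (11, 43), (12, 71), (16, 73), (17, 62), (18, 65)])
v19: WRITE b=46  (b history now [(5, 39), (6, 8), (8, 58), (10, 61), (13, 84), (14, 87), (15, 76), (19, 46)])
v20: WRITE d=80  (d history now [(4, 63), (7, 58), (20, 80)])
v21: WRITE d=23  (d history now [(4, 63), (7, 58), (20, 80), (21, 23)])
v22: WRITE d=40  (d history now [(4, 63), (7, 58), (20, 80), (21, 23), (22, 40)])
READ d @v9: history=[(4, 63), (7, 58), (20, 80), (21, 23), (22, 40)] -> pick v7 -> 58
v23: WRITE a=78  (a history now [(1, 9), (3, 32), (11, 43), (12, 71), (16, 73), (17, 62), (18, 65), (23, 78)])
Read results in order: ['NONE', 'NONE', 'NONE', '32', '42', 'NONE', '58']
NONE count = 4

Answer: 4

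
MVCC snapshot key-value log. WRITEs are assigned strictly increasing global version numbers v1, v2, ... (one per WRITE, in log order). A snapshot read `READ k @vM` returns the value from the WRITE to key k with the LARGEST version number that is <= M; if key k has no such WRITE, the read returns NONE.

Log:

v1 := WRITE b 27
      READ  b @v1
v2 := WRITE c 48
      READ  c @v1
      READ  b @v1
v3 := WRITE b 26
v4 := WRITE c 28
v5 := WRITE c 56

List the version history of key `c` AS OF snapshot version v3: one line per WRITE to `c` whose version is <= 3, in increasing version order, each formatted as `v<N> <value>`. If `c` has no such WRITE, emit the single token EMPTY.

Scan writes for key=c with version <= 3:
  v1 WRITE b 27 -> skip
  v2 WRITE c 48 -> keep
  v3 WRITE b 26 -> skip
  v4 WRITE c 28 -> drop (> snap)
  v5 WRITE c 56 -> drop (> snap)
Collected: [(2, 48)]

Answer: v2 48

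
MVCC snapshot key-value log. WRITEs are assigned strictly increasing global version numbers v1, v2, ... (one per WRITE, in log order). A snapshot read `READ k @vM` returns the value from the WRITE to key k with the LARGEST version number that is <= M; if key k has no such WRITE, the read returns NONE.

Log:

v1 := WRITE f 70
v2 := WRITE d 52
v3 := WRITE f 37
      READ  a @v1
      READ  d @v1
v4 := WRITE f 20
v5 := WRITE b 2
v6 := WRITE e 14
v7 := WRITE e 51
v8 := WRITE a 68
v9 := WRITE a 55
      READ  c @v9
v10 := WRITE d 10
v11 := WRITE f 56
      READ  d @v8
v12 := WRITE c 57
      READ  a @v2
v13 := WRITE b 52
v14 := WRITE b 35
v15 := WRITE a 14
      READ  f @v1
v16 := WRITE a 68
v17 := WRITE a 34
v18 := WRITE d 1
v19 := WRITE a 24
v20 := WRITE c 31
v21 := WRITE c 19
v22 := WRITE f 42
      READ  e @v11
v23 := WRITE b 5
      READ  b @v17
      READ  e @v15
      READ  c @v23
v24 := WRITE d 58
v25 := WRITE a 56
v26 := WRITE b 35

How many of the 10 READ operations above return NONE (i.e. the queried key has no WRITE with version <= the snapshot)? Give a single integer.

Answer: 4

Derivation:
v1: WRITE f=70  (f history now [(1, 70)])
v2: WRITE d=52  (d history now [(2, 52)])
v3: WRITE f=37  (f history now [(1, 70), (3, 37)])
READ a @v1: history=[] -> no version <= 1 -> NONE
READ d @v1: history=[(2, 52)] -> no version <= 1 -> NONE
v4: WRITE f=20  (f history now [(1, 70), (3, 37), (4, 20)])
v5: WRITE b=2  (b history now [(5, 2)])
v6: WRITE e=14  (e history now [(6, 14)])
v7: WRITE e=51  (e history now [(6, 14), (7, 51)])
v8: WRITE a=68  (a history now [(8, 68)])
v9: WRITE a=55  (a history now [(8, 68), (9, 55)])
READ c @v9: history=[] -> no version <= 9 -> NONE
v10: WRITE d=10  (d history now [(2, 52), (10, 10)])
v11: WRITE f=56  (f history now [(1, 70), (3, 37), (4, 20), (11, 56)])
READ d @v8: history=[(2, 52), (10, 10)] -> pick v2 -> 52
v12: WRITE c=57  (c history now [(12, 57)])
READ a @v2: history=[(8, 68), (9, 55)] -> no version <= 2 -> NONE
v13: WRITE b=52  (b history now [(5, 2), (13, 52)])
v14: WRITE b=35  (b history now [(5, 2), (13, 52), (14, 35)])
v15: WRITE a=14  (a history now [(8, 68), (9, 55), (15, 14)])
READ f @v1: history=[(1, 70), (3, 37), (4, 20), (11, 56)] -> pick v1 -> 70
v16: WRITE a=68  (a history now [(8, 68), (9, 55), (15, 14), (16, 68)])
v17: WRITE a=34  (a history now [(8, 68), (9, 55), (15, 14), (16, 68), (17, 34)])
v18: WRITE d=1  (d history now [(2, 52), (10, 10), (18, 1)])
v19: WRITE a=24  (a history now [(8, 68), (9, 55), (15, 14), (16, 68), (17, 34), (19, 24)])
v20: WRITE c=31  (c history now [(12, 57), (20, 31)])
v21: WRITE c=19  (c history now [(12, 57), (20, 31), (21, 19)])
v22: WRITE f=42  (f history now [(1, 70), (3, 37), (4, 20), (11, 56), (22, 42)])
READ e @v11: history=[(6, 14), (7, 51)] -> pick v7 -> 51
v23: WRITE b=5  (b history now [(5, 2), (13, 52), (14, 35), (23, 5)])
READ b @v17: history=[(5, 2), (13, 52), (14, 35), (23, 5)] -> pick v14 -> 35
READ e @v15: history=[(6, 14), (7, 51)] -> pick v7 -> 51
READ c @v23: history=[(12, 57), (20, 31), (21, 19)] -> pick v21 -> 19
v24: WRITE d=58  (d history now [(2, 52), (10, 10), (18, 1), (24, 58)])
v25: WRITE a=56  (a history now [(8, 68), (9, 55), (15, 14), (16, 68), (17, 34), (19, 24), (25, 56)])
v26: WRITE b=35  (b history now [(5, 2), (13, 52), (14, 35), (23, 5), (26, 35)])
Read results in order: ['NONE', 'NONE', 'NONE', '52', 'NONE', '70', '51', '35', '51', '19']
NONE count = 4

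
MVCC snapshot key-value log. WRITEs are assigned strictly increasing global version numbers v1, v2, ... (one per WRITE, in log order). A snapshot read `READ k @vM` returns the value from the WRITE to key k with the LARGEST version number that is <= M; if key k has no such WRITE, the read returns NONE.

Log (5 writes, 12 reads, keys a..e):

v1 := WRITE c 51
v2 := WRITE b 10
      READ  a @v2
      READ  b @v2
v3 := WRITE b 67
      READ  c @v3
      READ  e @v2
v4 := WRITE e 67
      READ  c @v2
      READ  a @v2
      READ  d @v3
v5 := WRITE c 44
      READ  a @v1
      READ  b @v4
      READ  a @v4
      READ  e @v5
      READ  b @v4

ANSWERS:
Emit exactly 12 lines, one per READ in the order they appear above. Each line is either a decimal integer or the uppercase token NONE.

Answer: NONE
10
51
NONE
51
NONE
NONE
NONE
67
NONE
67
67

Derivation:
v1: WRITE c=51  (c history now [(1, 51)])
v2: WRITE b=10  (b history now [(2, 10)])
READ a @v2: history=[] -> no version <= 2 -> NONE
READ b @v2: history=[(2, 10)] -> pick v2 -> 10
v3: WRITE b=67  (b history now [(2, 10), (3, 67)])
READ c @v3: history=[(1, 51)] -> pick v1 -> 51
READ e @v2: history=[] -> no version <= 2 -> NONE
v4: WRITE e=67  (e history now [(4, 67)])
READ c @v2: history=[(1, 51)] -> pick v1 -> 51
READ a @v2: history=[] -> no version <= 2 -> NONE
READ d @v3: history=[] -> no version <= 3 -> NONE
v5: WRITE c=44  (c history now [(1, 51), (5, 44)])
READ a @v1: history=[] -> no version <= 1 -> NONE
READ b @v4: history=[(2, 10), (3, 67)] -> pick v3 -> 67
READ a @v4: history=[] -> no version <= 4 -> NONE
READ e @v5: history=[(4, 67)] -> pick v4 -> 67
READ b @v4: history=[(2, 10), (3, 67)] -> pick v3 -> 67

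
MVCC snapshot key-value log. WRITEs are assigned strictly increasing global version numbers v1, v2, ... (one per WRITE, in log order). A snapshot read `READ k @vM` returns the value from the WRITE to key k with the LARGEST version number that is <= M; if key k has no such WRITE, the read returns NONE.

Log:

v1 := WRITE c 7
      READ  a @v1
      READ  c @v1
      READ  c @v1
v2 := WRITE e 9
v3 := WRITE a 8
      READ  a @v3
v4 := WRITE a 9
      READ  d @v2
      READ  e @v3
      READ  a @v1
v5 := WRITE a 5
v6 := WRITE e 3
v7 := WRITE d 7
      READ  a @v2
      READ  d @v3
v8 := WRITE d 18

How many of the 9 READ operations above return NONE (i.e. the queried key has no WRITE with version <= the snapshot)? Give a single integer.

Answer: 5

Derivation:
v1: WRITE c=7  (c history now [(1, 7)])
READ a @v1: history=[] -> no version <= 1 -> NONE
READ c @v1: history=[(1, 7)] -> pick v1 -> 7
READ c @v1: history=[(1, 7)] -> pick v1 -> 7
v2: WRITE e=9  (e history now [(2, 9)])
v3: WRITE a=8  (a history now [(3, 8)])
READ a @v3: history=[(3, 8)] -> pick v3 -> 8
v4: WRITE a=9  (a history now [(3, 8), (4, 9)])
READ d @v2: history=[] -> no version <= 2 -> NONE
READ e @v3: history=[(2, 9)] -> pick v2 -> 9
READ a @v1: history=[(3, 8), (4, 9)] -> no version <= 1 -> NONE
v5: WRITE a=5  (a history now [(3, 8), (4, 9), (5, 5)])
v6: WRITE e=3  (e history now [(2, 9), (6, 3)])
v7: WRITE d=7  (d history now [(7, 7)])
READ a @v2: history=[(3, 8), (4, 9), (5, 5)] -> no version <= 2 -> NONE
READ d @v3: history=[(7, 7)] -> no version <= 3 -> NONE
v8: WRITE d=18  (d history now [(7, 7), (8, 18)])
Read results in order: ['NONE', '7', '7', '8', 'NONE', '9', 'NONE', 'NONE', 'NONE']
NONE count = 5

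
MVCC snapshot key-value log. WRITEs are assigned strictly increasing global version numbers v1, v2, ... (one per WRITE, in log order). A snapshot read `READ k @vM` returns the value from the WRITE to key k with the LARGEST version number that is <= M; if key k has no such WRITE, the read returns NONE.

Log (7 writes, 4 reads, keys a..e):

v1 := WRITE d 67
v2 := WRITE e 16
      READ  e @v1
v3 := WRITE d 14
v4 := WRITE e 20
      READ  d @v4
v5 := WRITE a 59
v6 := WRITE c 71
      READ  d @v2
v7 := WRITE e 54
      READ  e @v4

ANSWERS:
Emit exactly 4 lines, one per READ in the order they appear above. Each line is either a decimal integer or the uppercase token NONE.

Answer: NONE
14
67
20

Derivation:
v1: WRITE d=67  (d history now [(1, 67)])
v2: WRITE e=16  (e history now [(2, 16)])
READ e @v1: history=[(2, 16)] -> no version <= 1 -> NONE
v3: WRITE d=14  (d history now [(1, 67), (3, 14)])
v4: WRITE e=20  (e history now [(2, 16), (4, 20)])
READ d @v4: history=[(1, 67), (3, 14)] -> pick v3 -> 14
v5: WRITE a=59  (a history now [(5, 59)])
v6: WRITE c=71  (c history now [(6, 71)])
READ d @v2: history=[(1, 67), (3, 14)] -> pick v1 -> 67
v7: WRITE e=54  (e history now [(2, 16), (4, 20), (7, 54)])
READ e @v4: history=[(2, 16), (4, 20), (7, 54)] -> pick v4 -> 20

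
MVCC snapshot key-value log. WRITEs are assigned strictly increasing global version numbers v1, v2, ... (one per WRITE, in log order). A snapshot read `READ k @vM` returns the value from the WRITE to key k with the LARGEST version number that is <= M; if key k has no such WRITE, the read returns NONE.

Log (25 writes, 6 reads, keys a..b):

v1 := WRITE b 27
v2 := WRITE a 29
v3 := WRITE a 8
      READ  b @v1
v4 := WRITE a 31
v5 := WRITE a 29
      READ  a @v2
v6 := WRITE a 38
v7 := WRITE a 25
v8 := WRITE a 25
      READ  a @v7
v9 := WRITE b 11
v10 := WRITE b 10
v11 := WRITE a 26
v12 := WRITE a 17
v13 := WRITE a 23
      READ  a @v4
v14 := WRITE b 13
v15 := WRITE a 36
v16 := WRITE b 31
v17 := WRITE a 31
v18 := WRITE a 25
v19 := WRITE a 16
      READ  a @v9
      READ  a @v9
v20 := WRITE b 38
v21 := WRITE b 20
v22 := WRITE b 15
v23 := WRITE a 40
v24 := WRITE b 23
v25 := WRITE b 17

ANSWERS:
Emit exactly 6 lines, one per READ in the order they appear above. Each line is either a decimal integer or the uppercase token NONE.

Answer: 27
29
25
31
25
25

Derivation:
v1: WRITE b=27  (b history now [(1, 27)])
v2: WRITE a=29  (a history now [(2, 29)])
v3: WRITE a=8  (a history now [(2, 29), (3, 8)])
READ b @v1: history=[(1, 27)] -> pick v1 -> 27
v4: WRITE a=31  (a history now [(2, 29), (3, 8), (4, 31)])
v5: WRITE a=29  (a history now [(2, 29), (3, 8), (4, 31), (5, 29)])
READ a @v2: history=[(2, 29), (3, 8), (4, 31), (5, 29)] -> pick v2 -> 29
v6: WRITE a=38  (a history now [(2, 29), (3, 8), (4, 31), (5, 29), (6, 38)])
v7: WRITE a=25  (a history now [(2, 29), (3, 8), (4, 31), (5, 29), (6, 38), (7, 25)])
v8: WRITE a=25  (a history now [(2, 29), (3, 8), (4, 31), (5, 29), (6, 38), (7, 25), (8, 25)])
READ a @v7: history=[(2, 29), (3, 8), (4, 31), (5, 29), (6, 38), (7, 25), (8, 25)] -> pick v7 -> 25
v9: WRITE b=11  (b history now [(1, 27), (9, 11)])
v10: WRITE b=10  (b history now [(1, 27), (9, 11), (10, 10)])
v11: WRITE a=26  (a history now [(2, 29), (3, 8), (4, 31), (5, 29), (6, 38), (7, 25), (8, 25), (11, 26)])
v12: WRITE a=17  (a history now [(2, 29), (3, 8), (4, 31), (5, 29), (6, 38), (7, 25), (8, 25), (11, 26), (12, 17)])
v13: WRITE a=23  (a history now [(2, 29), (3, 8), (4, 31), (5, 29), (6, 38), (7, 25), (8, 25), (11, 26), (12, 17), (13, 23)])
READ a @v4: history=[(2, 29), (3, 8), (4, 31), (5, 29), (6, 38), (7, 25), (8, 25), (11, 26), (12, 17), (13, 23)] -> pick v4 -> 31
v14: WRITE b=13  (b history now [(1, 27), (9, 11), (10, 10), (14, 13)])
v15: WRITE a=36  (a history now [(2, 29), (3, 8), (4, 31), (5, 29), (6, 38), (7, 25), (8, 25), (11, 26), (12, 17), (13, 23), (15, 36)])
v16: WRITE b=31  (b history now [(1, 27), (9, 11), (10, 10), (14, 13), (16, 31)])
v17: WRITE a=31  (a history now [(2, 29), (3, 8), (4, 31), (5, 29), (6, 38), (7, 25), (8, 25), (11, 26), (12, 17), (13, 23), (15, 36), (17, 31)])
v18: WRITE a=25  (a history now [(2, 29), (3, 8), (4, 31), (5, 29), (6, 38), (7, 25), (8, 25), (11, 26), (12, 17), (13, 23), (15, 36), (17, 31), (18, 25)])
v19: WRITE a=16  (a history now [(2, 29), (3, 8), (4, 31), (5, 29), (6, 38), (7, 25), (8, 25), (11, 26), (12, 17), (13, 23), (15, 36), (17, 31), (18, 25), (19, 16)])
READ a @v9: history=[(2, 29), (3, 8), (4, 31), (5, 29), (6, 38), (7, 25), (8, 25), (11, 26), (12, 17), (13, 23), (15, 36), (17, 31), (18, 25), (19, 16)] -> pick v8 -> 25
READ a @v9: history=[(2, 29), (3, 8), (4, 31), (5, 29), (6, 38), (7, 25), (8, 25), (11, 26), (12, 17), (13, 23), (15, 36), (17, 31), (18, 25), (19, 16)] -> pick v8 -> 25
v20: WRITE b=38  (b history now [(1, 27), (9, 11), (10, 10), (14, 13), (16, 31), (20, 38)])
v21: WRITE b=20  (b history now [(1, 27), (9, 11), (10, 10), (14, 13), (16, 31), (20, 38), (21, 20)])
v22: WRITE b=15  (b history now [(1, 27), (9, 11), (10, 10), (14, 13), (16, 31), (20, 38), (21, 20), (22, 15)])
v23: WRITE a=40  (a history now [(2, 29), (3, 8), (4, 31), (5, 29), (6, 38), (7, 25), (8, 25), (11, 26), (12, 17), (13, 23), (15, 36), (17, 31), (18, 25), (19, 16), (23, 40)])
v24: WRITE b=23  (b history now [(1, 27), (9, 11), (10, 10), (14, 13), (16, 31), (20, 38), (21, 20), (22, 15), (24, 23)])
v25: WRITE b=17  (b history now [(1, 27), (9, 11), (10, 10), (14, 13), (16, 31), (20, 38), (21, 20), (22, 15), (24, 23), (25, 17)])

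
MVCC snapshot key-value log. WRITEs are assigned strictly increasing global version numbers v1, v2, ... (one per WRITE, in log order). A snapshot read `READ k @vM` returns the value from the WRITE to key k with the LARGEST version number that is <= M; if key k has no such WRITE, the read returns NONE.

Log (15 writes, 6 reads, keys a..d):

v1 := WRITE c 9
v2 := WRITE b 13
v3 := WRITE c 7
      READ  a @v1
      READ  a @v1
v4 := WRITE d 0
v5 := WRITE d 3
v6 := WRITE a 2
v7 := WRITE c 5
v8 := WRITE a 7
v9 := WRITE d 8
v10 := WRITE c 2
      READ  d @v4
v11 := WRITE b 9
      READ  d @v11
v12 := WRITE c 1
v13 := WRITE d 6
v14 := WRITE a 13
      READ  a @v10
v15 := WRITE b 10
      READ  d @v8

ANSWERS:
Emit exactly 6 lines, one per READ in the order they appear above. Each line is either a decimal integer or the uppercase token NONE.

Answer: NONE
NONE
0
8
7
3

Derivation:
v1: WRITE c=9  (c history now [(1, 9)])
v2: WRITE b=13  (b history now [(2, 13)])
v3: WRITE c=7  (c history now [(1, 9), (3, 7)])
READ a @v1: history=[] -> no version <= 1 -> NONE
READ a @v1: history=[] -> no version <= 1 -> NONE
v4: WRITE d=0  (d history now [(4, 0)])
v5: WRITE d=3  (d history now [(4, 0), (5, 3)])
v6: WRITE a=2  (a history now [(6, 2)])
v7: WRITE c=5  (c history now [(1, 9), (3, 7), (7, 5)])
v8: WRITE a=7  (a history now [(6, 2), (8, 7)])
v9: WRITE d=8  (d history now [(4, 0), (5, 3), (9, 8)])
v10: WRITE c=2  (c history now [(1, 9), (3, 7), (7, 5), (10, 2)])
READ d @v4: history=[(4, 0), (5, 3), (9, 8)] -> pick v4 -> 0
v11: WRITE b=9  (b history now [(2, 13), (11, 9)])
READ d @v11: history=[(4, 0), (5, 3), (9, 8)] -> pick v9 -> 8
v12: WRITE c=1  (c history now [(1, 9), (3, 7), (7, 5), (10, 2), (12, 1)])
v13: WRITE d=6  (d history now [(4, 0), (5, 3), (9, 8), (13, 6)])
v14: WRITE a=13  (a history now [(6, 2), (8, 7), (14, 13)])
READ a @v10: history=[(6, 2), (8, 7), (14, 13)] -> pick v8 -> 7
v15: WRITE b=10  (b history now [(2, 13), (11, 9), (15, 10)])
READ d @v8: history=[(4, 0), (5, 3), (9, 8), (13, 6)] -> pick v5 -> 3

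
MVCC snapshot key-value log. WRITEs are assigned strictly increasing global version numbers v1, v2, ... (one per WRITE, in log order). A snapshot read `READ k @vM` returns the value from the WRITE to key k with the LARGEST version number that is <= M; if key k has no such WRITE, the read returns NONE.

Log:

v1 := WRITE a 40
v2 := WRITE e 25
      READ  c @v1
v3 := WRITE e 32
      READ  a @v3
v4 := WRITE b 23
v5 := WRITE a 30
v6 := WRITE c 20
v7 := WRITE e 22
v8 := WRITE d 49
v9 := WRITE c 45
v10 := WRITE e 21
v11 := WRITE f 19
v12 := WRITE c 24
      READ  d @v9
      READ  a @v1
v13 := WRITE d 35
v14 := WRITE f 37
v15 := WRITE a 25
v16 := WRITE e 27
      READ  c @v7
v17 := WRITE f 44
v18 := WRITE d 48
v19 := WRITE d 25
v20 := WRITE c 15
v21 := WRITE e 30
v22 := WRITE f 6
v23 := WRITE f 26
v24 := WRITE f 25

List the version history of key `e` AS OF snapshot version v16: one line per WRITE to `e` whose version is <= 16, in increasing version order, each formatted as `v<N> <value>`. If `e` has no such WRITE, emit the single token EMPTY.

Scan writes for key=e with version <= 16:
  v1 WRITE a 40 -> skip
  v2 WRITE e 25 -> keep
  v3 WRITE e 32 -> keep
  v4 WRITE b 23 -> skip
  v5 WRITE a 30 -> skip
  v6 WRITE c 20 -> skip
  v7 WRITE e 22 -> keep
  v8 WRITE d 49 -> skip
  v9 WRITE c 45 -> skip
  v10 WRITE e 21 -> keep
  v11 WRITE f 19 -> skip
  v12 WRITE c 24 -> skip
  v13 WRITE d 35 -> skip
  v14 WRITE f 37 -> skip
  v15 WRITE a 25 -> skip
  v16 WRITE e 27 -> keep
  v17 WRITE f 44 -> skip
  v18 WRITE d 48 -> skip
  v19 WRITE d 25 -> skip
  v20 WRITE c 15 -> skip
  v21 WRITE e 30 -> drop (> snap)
  v22 WRITE f 6 -> skip
  v23 WRITE f 26 -> skip
  v24 WRITE f 25 -> skip
Collected: [(2, 25), (3, 32), (7, 22), (10, 21), (16, 27)]

Answer: v2 25
v3 32
v7 22
v10 21
v16 27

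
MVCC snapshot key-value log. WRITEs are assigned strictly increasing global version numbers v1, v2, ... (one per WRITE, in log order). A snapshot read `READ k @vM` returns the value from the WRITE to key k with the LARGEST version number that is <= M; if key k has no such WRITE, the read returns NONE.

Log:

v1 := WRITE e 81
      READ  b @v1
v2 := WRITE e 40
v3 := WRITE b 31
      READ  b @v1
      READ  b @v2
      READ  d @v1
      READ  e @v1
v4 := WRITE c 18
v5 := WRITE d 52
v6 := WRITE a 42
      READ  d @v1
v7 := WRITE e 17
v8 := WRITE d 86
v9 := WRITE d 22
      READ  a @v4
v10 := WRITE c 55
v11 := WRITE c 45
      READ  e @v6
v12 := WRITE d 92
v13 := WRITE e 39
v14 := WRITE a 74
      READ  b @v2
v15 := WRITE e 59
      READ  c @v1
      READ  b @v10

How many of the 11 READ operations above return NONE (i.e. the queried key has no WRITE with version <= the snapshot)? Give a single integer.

Answer: 8

Derivation:
v1: WRITE e=81  (e history now [(1, 81)])
READ b @v1: history=[] -> no version <= 1 -> NONE
v2: WRITE e=40  (e history now [(1, 81), (2, 40)])
v3: WRITE b=31  (b history now [(3, 31)])
READ b @v1: history=[(3, 31)] -> no version <= 1 -> NONE
READ b @v2: history=[(3, 31)] -> no version <= 2 -> NONE
READ d @v1: history=[] -> no version <= 1 -> NONE
READ e @v1: history=[(1, 81), (2, 40)] -> pick v1 -> 81
v4: WRITE c=18  (c history now [(4, 18)])
v5: WRITE d=52  (d history now [(5, 52)])
v6: WRITE a=42  (a history now [(6, 42)])
READ d @v1: history=[(5, 52)] -> no version <= 1 -> NONE
v7: WRITE e=17  (e history now [(1, 81), (2, 40), (7, 17)])
v8: WRITE d=86  (d history now [(5, 52), (8, 86)])
v9: WRITE d=22  (d history now [(5, 52), (8, 86), (9, 22)])
READ a @v4: history=[(6, 42)] -> no version <= 4 -> NONE
v10: WRITE c=55  (c history now [(4, 18), (10, 55)])
v11: WRITE c=45  (c history now [(4, 18), (10, 55), (11, 45)])
READ e @v6: history=[(1, 81), (2, 40), (7, 17)] -> pick v2 -> 40
v12: WRITE d=92  (d history now [(5, 52), (8, 86), (9, 22), (12, 92)])
v13: WRITE e=39  (e history now [(1, 81), (2, 40), (7, 17), (13, 39)])
v14: WRITE a=74  (a history now [(6, 42), (14, 74)])
READ b @v2: history=[(3, 31)] -> no version <= 2 -> NONE
v15: WRITE e=59  (e history now [(1, 81), (2, 40), (7, 17), (13, 39), (15, 59)])
READ c @v1: history=[(4, 18), (10, 55), (11, 45)] -> no version <= 1 -> NONE
READ b @v10: history=[(3, 31)] -> pick v3 -> 31
Read results in order: ['NONE', 'NONE', 'NONE', 'NONE', '81', 'NONE', 'NONE', '40', 'NONE', 'NONE', '31']
NONE count = 8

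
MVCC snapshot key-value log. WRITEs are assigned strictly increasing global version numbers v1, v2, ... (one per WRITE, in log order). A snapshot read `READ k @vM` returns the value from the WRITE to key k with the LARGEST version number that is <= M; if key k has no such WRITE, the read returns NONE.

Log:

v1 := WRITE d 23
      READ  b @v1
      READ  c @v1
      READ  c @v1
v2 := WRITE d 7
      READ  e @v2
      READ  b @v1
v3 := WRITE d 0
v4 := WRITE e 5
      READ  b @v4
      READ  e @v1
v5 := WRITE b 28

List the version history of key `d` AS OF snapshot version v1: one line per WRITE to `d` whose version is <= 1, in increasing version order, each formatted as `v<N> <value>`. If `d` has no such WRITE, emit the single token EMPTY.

Answer: v1 23

Derivation:
Scan writes for key=d with version <= 1:
  v1 WRITE d 23 -> keep
  v2 WRITE d 7 -> drop (> snap)
  v3 WRITE d 0 -> drop (> snap)
  v4 WRITE e 5 -> skip
  v5 WRITE b 28 -> skip
Collected: [(1, 23)]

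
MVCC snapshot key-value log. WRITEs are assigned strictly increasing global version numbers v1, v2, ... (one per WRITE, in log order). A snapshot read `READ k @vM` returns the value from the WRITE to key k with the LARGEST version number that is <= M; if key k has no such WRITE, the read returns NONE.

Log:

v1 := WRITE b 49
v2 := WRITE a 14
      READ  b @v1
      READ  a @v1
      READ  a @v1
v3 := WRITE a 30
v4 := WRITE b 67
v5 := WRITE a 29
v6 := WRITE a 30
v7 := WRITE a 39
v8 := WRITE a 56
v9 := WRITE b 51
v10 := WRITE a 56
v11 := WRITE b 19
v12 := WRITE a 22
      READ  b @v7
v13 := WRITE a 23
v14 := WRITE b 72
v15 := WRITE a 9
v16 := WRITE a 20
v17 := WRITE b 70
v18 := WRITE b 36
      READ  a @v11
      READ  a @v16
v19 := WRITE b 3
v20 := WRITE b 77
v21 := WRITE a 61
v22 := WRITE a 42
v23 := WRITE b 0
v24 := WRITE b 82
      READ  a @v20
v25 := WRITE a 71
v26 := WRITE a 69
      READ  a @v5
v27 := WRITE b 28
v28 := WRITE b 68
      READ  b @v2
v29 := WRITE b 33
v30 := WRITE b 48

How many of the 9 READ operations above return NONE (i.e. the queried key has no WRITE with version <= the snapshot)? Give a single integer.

v1: WRITE b=49  (b history now [(1, 49)])
v2: WRITE a=14  (a history now [(2, 14)])
READ b @v1: history=[(1, 49)] -> pick v1 -> 49
READ a @v1: history=[(2, 14)] -> no version <= 1 -> NONE
READ a @v1: history=[(2, 14)] -> no version <= 1 -> NONE
v3: WRITE a=30  (a history now [(2, 14), (3, 30)])
v4: WRITE b=67  (b history now [(1, 49), (4, 67)])
v5: WRITE a=29  (a history now [(2, 14), (3, 30), (5, 29)])
v6: WRITE a=30  (a history now [(2, 14), (3, 30), (5, 29), (6, 30)])
v7: WRITE a=39  (a history now [(2, 14), (3, 30), (5, 29), (6, 30), (7, 39)])
v8: WRITE a=56  (a history now [(2, 14), (3, 30), (5, 29), (6, 30), (7, 39), (8, 56)])
v9: WRITE b=51  (b history now [(1, 49), (4, 67), (9, 51)])
v10: WRITE a=56  (a history now [(2, 14), (3, 30), (5, 29), (6, 30), (7, 39), (8, 56), (10, 56)])
v11: WRITE b=19  (b history now [(1, 49), (4, 67), (9, 51), (11, 19)])
v12: WRITE a=22  (a history now [(2, 14), (3, 30), (5, 29), (6, 30), (7, 39), (8, 56), (10, 56), (12, 22)])
READ b @v7: history=[(1, 49), (4, 67), (9, 51), (11, 19)] -> pick v4 -> 67
v13: WRITE a=23  (a history now [(2, 14), (3, 30), (5, 29), (6, 30), (7, 39), (8, 56), (10, 56), (12, 22), (13, 23)])
v14: WRITE b=72  (b history now [(1, 49), (4, 67), (9, 51), (11, 19), (14, 72)])
v15: WRITE a=9  (a history now [(2, 14), (3, 30), (5, 29), (6, 30), (7, 39), (8, 56), (10, 56), (12, 22), (13, 23), (15, 9)])
v16: WRITE a=20  (a history now [(2, 14), (3, 30), (5, 29), (6, 30), (7, 39), (8, 56), (10, 56), (12, 22), (13, 23), (15, 9), (16, 20)])
v17: WRITE b=70  (b history now [(1, 49), (4, 67), (9, 51), (11, 19), (14, 72), (17, 70)])
v18: WRITE b=36  (b history now [(1, 49), (4, 67), (9, 51), (11, 19), (14, 72), (17, 70), (18, 36)])
READ a @v11: history=[(2, 14), (3, 30), (5, 29), (6, 30), (7, 39), (8, 56), (10, 56), (12, 22), (13, 23), (15, 9), (16, 20)] -> pick v10 -> 56
READ a @v16: history=[(2, 14), (3, 30), (5, 29), (6, 30), (7, 39), (8, 56), (10, 56), (12, 22), (13, 23), (15, 9), (16, 20)] -> pick v16 -> 20
v19: WRITE b=3  (b history now [(1, 49), (4, 67), (9, 51), (11, 19), (14, 72), (17, 70), (18, 36), (19, 3)])
v20: WRITE b=77  (b history now [(1, 49), (4, 67), (9, 51), (11, 19), (14, 72), (17, 70), (18, 36), (19, 3), (20, 77)])
v21: WRITE a=61  (a history now [(2, 14), (3, 30), (5, 29), (6, 30), (7, 39), (8, 56), (10, 56), (12, 22), (13, 23), (15, 9), (16, 20), (21, 61)])
v22: WRITE a=42  (a history now [(2, 14), (3, 30), (5, 29), (6, 30), (7, 39), (8, 56), (10, 56), (12, 22), (13, 23), (15, 9), (16, 20), (21, 61), (22, 42)])
v23: WRITE b=0  (b history now [(1, 49), (4, 67), (9, 51), (11, 19), (14, 72), (17, 70), (18, 36), (19, 3), (20, 77), (23, 0)])
v24: WRITE b=82  (b history now [(1, 49), (4, 67), (9, 51), (11, 19), (14, 72), (17, 70), (18, 36), (19, 3), (20, 77), (23, 0), (24, 82)])
READ a @v20: history=[(2, 14), (3, 30), (5, 29), (6, 30), (7, 39), (8, 56), (10, 56), (12, 22), (13, 23), (15, 9), (16, 20), (21, 61), (22, 42)] -> pick v16 -> 20
v25: WRITE a=71  (a history now [(2, 14), (3, 30), (5, 29), (6, 30), (7, 39), (8, 56), (10, 56), (12, 22), (13, 23), (15, 9), (16, 20), (21, 61), (22, 42), (25, 71)])
v26: WRITE a=69  (a history now [(2, 14), (3, 30), (5, 29), (6, 30), (7, 39), (8, 56), (10, 56), (12, 22), (13, 23), (15, 9), (16, 20), (21, 61), (22, 42), (25, 71), (26, 69)])
READ a @v5: history=[(2, 14), (3, 30), (5, 29), (6, 30), (7, 39), (8, 56), (10, 56), (12, 22), (13, 23), (15, 9), (16, 20), (21, 61), (22, 42), (25, 71), (26, 69)] -> pick v5 -> 29
v27: WRITE b=28  (b history now [(1, 49), (4, 67), (9, 51), (11, 19), (14, 72), (17, 70), (18, 36), (19, 3), (20, 77), (23, 0), (24, 82), (27, 28)])
v28: WRITE b=68  (b history now [(1, 49), (4, 67), (9, 51), (11, 19), (14, 72), (17, 70), (18, 36), (19, 3), (20, 77), (23, 0), (24, 82), (27, 28), (28, 68)])
READ b @v2: history=[(1, 49), (4, 67), (9, 51), (11, 19), (14, 72), (17, 70), (18, 36), (19, 3), (20, 77), (23, 0), (24, 82), (27, 28), (28, 68)] -> pick v1 -> 49
v29: WRITE b=33  (b history now [(1, 49), (4, 67), (9, 51), (11, 19), (14, 72), (17, 70), (18, 36), (19, 3), (20, 77), (23, 0), (24, 82), (27, 28), (28, 68), (29, 33)])
v30: WRITE b=48  (b history now [(1, 49), (4, 67), (9, 51), (11, 19), (14, 72), (17, 70), (18, 36), (19, 3), (20, 77), (23, 0), (24, 82), (27, 28), (28, 68), (29, 33), (30, 48)])
Read results in order: ['49', 'NONE', 'NONE', '67', '56', '20', '20', '29', '49']
NONE count = 2

Answer: 2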